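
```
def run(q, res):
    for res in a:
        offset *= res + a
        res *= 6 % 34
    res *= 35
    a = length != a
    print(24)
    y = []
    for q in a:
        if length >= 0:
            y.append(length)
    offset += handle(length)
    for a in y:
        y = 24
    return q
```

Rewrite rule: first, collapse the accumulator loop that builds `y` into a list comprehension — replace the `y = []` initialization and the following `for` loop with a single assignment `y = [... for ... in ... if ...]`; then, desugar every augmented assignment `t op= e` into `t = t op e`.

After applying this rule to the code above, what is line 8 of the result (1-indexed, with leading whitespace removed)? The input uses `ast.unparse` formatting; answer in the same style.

y = [length for q in a if length >= 0]

Transformed code:
def run(q, res):
    for res in a:
        offset = offset * (res + a)
        res = res * (6 % 34)
    res = res * 35
    a = length != a
    print(24)
    y = [length for q in a if length >= 0]
    offset = offset + handle(length)
    for a in y:
        y = 24
    return q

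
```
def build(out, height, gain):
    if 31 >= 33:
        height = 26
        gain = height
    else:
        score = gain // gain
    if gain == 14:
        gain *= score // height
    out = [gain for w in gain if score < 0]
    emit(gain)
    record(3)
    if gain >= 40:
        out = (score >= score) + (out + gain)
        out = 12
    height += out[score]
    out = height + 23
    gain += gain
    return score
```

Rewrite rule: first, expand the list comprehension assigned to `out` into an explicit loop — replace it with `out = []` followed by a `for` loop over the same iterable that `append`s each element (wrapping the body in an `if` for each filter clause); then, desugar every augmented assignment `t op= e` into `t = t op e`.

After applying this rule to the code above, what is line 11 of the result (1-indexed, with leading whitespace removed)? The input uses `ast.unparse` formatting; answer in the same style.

if score < 0:

Transformed code:
def build(out, height, gain):
    if 31 >= 33:
        height = 26
        gain = height
    else:
        score = gain // gain
    if gain == 14:
        gain = gain * (score // height)
    out = []
    for w in gain:
        if score < 0:
            out.append(gain)
    emit(gain)
    record(3)
    if gain >= 40:
        out = (score >= score) + (out + gain)
        out = 12
    height = height + out[score]
    out = height + 23
    gain = gain + gain
    return score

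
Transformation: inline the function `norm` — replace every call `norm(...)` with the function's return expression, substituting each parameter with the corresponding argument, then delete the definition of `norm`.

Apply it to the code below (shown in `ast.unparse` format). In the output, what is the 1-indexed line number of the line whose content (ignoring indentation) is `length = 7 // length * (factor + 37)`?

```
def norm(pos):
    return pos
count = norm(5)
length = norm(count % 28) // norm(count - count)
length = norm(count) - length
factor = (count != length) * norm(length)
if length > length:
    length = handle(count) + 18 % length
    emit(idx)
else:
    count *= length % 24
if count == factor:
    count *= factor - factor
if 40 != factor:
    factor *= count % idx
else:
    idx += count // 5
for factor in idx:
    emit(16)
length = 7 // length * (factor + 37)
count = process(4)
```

Transformed code:
count = 5
length = count % 28 // (count - count)
length = count - length
factor = (count != length) * length
if length > length:
    length = handle(count) + 18 % length
    emit(idx)
else:
    count *= length % 24
if count == factor:
    count *= factor - factor
if 40 != factor:
    factor *= count % idx
else:
    idx += count // 5
for factor in idx:
    emit(16)
length = 7 // length * (factor + 37)
count = process(4)

18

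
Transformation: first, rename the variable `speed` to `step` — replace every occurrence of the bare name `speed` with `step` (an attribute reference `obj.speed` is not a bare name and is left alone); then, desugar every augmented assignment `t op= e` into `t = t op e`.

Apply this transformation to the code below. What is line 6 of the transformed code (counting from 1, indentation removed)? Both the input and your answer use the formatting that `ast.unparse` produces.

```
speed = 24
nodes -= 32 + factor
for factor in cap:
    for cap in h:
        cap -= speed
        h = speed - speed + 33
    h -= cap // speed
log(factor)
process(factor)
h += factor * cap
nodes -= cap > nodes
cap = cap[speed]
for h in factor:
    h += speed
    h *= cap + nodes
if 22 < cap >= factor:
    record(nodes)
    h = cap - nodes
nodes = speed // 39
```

h = step - step + 33

Transformed code:
step = 24
nodes = nodes - (32 + factor)
for factor in cap:
    for cap in h:
        cap = cap - step
        h = step - step + 33
    h = h - cap // step
log(factor)
process(factor)
h = h + factor * cap
nodes = nodes - (cap > nodes)
cap = cap[step]
for h in factor:
    h = h + step
    h = h * (cap + nodes)
if 22 < cap >= factor:
    record(nodes)
    h = cap - nodes
nodes = step // 39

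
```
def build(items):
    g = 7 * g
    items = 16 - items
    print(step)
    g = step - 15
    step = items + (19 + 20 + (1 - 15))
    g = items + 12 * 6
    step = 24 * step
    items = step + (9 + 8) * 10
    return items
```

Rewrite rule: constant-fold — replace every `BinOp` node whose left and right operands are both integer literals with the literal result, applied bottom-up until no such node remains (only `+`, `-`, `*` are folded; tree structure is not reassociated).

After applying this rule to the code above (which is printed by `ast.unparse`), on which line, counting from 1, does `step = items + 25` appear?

6

Transformed code:
def build(items):
    g = 7 * g
    items = 16 - items
    print(step)
    g = step - 15
    step = items + 25
    g = items + 72
    step = 24 * step
    items = step + 170
    return items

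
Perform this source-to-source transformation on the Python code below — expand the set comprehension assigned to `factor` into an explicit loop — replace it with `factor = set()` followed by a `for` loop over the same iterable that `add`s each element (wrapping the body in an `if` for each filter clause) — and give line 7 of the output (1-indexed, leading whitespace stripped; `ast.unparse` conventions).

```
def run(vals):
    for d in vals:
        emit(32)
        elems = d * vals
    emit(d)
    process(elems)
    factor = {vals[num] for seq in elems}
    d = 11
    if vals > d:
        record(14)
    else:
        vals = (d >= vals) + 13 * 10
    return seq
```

Transformed code:
def run(vals):
    for d in vals:
        emit(32)
        elems = d * vals
    emit(d)
    process(elems)
    factor = set()
    for seq in elems:
        factor.add(vals[num])
    d = 11
    if vals > d:
        record(14)
    else:
        vals = (d >= vals) + 13 * 10
    return seq

factor = set()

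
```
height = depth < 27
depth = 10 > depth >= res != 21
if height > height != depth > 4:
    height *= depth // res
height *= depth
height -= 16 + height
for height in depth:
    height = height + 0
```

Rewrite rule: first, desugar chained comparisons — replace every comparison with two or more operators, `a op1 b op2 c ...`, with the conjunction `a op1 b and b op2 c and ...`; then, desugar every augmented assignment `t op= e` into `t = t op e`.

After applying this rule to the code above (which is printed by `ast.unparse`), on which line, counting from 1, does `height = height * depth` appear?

Transformed code:
height = depth < 27
depth = 10 > depth and depth >= res and (res != 21)
if height > height and height != depth and (depth > 4):
    height = height * (depth // res)
height = height * depth
height = height - (16 + height)
for height in depth:
    height = height + 0

5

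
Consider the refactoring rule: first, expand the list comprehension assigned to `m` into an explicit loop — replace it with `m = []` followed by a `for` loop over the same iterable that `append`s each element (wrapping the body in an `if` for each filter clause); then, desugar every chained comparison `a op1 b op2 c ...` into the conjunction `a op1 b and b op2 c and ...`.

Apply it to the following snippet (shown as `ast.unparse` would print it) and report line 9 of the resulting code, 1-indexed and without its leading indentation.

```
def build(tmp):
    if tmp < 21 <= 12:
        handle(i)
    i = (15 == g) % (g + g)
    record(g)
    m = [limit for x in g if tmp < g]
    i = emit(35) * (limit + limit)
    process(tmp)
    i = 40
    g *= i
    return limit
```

Transformed code:
def build(tmp):
    if tmp < 21 and 21 <= 12:
        handle(i)
    i = (15 == g) % (g + g)
    record(g)
    m = []
    for x in g:
        if tmp < g:
            m.append(limit)
    i = emit(35) * (limit + limit)
    process(tmp)
    i = 40
    g *= i
    return limit

m.append(limit)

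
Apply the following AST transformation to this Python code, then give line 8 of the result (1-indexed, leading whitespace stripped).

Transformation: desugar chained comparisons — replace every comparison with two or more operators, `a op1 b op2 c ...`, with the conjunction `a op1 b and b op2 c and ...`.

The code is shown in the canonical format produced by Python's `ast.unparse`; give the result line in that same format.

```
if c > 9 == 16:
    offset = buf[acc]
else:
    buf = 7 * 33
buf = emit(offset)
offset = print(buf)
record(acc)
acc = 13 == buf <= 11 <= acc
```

acc = 13 == buf and buf <= 11 and (11 <= acc)

Transformed code:
if c > 9 and 9 == 16:
    offset = buf[acc]
else:
    buf = 7 * 33
buf = emit(offset)
offset = print(buf)
record(acc)
acc = 13 == buf and buf <= 11 and (11 <= acc)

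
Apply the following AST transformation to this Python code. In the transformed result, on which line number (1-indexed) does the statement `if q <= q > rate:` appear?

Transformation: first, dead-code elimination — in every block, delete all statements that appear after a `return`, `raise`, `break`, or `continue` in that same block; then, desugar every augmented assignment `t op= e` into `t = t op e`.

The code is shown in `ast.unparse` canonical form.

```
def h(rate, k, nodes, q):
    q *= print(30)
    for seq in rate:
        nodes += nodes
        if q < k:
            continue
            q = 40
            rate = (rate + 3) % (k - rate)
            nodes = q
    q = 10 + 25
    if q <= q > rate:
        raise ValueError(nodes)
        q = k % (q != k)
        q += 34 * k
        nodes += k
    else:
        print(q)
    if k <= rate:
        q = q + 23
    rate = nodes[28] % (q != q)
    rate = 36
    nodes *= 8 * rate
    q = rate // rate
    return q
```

Transformed code:
def h(rate, k, nodes, q):
    q = q * print(30)
    for seq in rate:
        nodes = nodes + nodes
        if q < k:
            continue
    q = 10 + 25
    if q <= q > rate:
        raise ValueError(nodes)
    else:
        print(q)
    if k <= rate:
        q = q + 23
    rate = nodes[28] % (q != q)
    rate = 36
    nodes = nodes * (8 * rate)
    q = rate // rate
    return q

8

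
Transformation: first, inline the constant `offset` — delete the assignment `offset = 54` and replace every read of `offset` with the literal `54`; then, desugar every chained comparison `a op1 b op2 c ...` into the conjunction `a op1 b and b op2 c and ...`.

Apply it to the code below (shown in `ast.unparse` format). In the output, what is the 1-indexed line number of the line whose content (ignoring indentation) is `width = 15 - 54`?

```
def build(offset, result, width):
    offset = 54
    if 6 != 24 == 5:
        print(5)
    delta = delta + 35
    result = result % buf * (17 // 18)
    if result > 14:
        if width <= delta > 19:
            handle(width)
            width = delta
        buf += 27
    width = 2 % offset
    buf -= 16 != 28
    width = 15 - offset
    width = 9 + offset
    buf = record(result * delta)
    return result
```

13

Transformed code:
def build(offset, result, width):
    if 6 != 24 and 24 == 5:
        print(5)
    delta = delta + 35
    result = result % buf * (17 // 18)
    if result > 14:
        if width <= delta and delta > 19:
            handle(width)
            width = delta
        buf += 27
    width = 2 % 54
    buf -= 16 != 28
    width = 15 - 54
    width = 9 + 54
    buf = record(result * delta)
    return result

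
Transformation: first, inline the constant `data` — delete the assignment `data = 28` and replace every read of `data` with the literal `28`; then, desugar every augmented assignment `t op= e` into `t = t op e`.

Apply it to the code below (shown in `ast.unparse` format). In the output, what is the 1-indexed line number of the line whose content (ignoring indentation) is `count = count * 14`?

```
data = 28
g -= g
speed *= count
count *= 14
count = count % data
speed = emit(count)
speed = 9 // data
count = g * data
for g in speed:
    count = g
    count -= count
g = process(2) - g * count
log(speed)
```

3

Transformed code:
g = g - g
speed = speed * count
count = count * 14
count = count % 28
speed = emit(count)
speed = 9 // 28
count = g * 28
for g in speed:
    count = g
    count = count - count
g = process(2) - g * count
log(speed)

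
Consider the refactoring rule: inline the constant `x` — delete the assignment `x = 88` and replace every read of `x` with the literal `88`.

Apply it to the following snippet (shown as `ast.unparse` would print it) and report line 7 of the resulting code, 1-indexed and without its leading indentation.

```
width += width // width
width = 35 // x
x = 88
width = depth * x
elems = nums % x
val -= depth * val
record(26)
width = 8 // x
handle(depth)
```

width = 8 // 88

Transformed code:
width += width // width
width = 35 // 88
width = depth * 88
elems = nums % 88
val -= depth * val
record(26)
width = 8 // 88
handle(depth)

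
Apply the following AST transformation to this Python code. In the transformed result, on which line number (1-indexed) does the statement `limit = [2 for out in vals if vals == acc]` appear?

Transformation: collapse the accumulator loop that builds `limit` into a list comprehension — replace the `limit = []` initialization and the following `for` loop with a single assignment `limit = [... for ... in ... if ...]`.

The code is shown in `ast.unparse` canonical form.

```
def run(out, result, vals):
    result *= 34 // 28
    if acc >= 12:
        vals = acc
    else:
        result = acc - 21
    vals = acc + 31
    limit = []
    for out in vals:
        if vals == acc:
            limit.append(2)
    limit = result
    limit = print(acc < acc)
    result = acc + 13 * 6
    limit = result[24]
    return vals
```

Transformed code:
def run(out, result, vals):
    result *= 34 // 28
    if acc >= 12:
        vals = acc
    else:
        result = acc - 21
    vals = acc + 31
    limit = [2 for out in vals if vals == acc]
    limit = result
    limit = print(acc < acc)
    result = acc + 13 * 6
    limit = result[24]
    return vals

8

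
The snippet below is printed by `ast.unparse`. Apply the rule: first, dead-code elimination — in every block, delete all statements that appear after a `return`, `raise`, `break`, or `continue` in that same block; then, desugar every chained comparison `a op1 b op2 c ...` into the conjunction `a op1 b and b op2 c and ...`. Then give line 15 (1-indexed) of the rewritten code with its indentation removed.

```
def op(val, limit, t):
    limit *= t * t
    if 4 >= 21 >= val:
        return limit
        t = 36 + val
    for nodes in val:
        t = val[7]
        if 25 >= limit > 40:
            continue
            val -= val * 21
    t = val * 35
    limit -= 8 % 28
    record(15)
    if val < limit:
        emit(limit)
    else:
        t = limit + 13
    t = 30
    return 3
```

Transformed code:
def op(val, limit, t):
    limit *= t * t
    if 4 >= 21 and 21 >= val:
        return limit
    for nodes in val:
        t = val[7]
        if 25 >= limit and limit > 40:
            continue
    t = val * 35
    limit -= 8 % 28
    record(15)
    if val < limit:
        emit(limit)
    else:
        t = limit + 13
    t = 30
    return 3

t = limit + 13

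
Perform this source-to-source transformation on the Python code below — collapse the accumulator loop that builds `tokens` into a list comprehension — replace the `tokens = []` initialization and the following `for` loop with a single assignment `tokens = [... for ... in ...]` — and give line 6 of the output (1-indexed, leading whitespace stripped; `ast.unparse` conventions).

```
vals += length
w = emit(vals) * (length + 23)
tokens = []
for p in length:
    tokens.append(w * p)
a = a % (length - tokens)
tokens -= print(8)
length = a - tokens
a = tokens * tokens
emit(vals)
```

Transformed code:
vals += length
w = emit(vals) * (length + 23)
tokens = [w * p for p in length]
a = a % (length - tokens)
tokens -= print(8)
length = a - tokens
a = tokens * tokens
emit(vals)

length = a - tokens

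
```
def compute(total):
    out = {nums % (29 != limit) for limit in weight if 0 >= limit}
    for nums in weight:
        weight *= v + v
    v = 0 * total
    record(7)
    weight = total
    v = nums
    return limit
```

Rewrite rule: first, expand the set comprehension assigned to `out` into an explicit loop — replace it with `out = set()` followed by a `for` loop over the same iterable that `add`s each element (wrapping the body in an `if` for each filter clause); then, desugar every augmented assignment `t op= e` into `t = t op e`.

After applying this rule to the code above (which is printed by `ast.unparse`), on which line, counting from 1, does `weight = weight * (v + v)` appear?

Transformed code:
def compute(total):
    out = set()
    for limit in weight:
        if 0 >= limit:
            out.add(nums % (29 != limit))
    for nums in weight:
        weight = weight * (v + v)
    v = 0 * total
    record(7)
    weight = total
    v = nums
    return limit

7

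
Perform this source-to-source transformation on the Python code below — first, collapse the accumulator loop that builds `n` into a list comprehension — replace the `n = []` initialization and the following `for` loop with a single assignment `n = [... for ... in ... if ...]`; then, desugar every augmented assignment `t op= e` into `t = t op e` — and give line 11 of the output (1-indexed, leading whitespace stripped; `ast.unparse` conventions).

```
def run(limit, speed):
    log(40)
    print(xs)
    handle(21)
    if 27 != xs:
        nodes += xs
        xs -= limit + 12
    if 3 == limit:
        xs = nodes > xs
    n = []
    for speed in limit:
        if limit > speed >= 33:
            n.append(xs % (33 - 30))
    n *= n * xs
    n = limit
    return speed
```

n = n * (n * xs)

Transformed code:
def run(limit, speed):
    log(40)
    print(xs)
    handle(21)
    if 27 != xs:
        nodes = nodes + xs
        xs = xs - (limit + 12)
    if 3 == limit:
        xs = nodes > xs
    n = [xs % (33 - 30) for speed in limit if limit > speed >= 33]
    n = n * (n * xs)
    n = limit
    return speed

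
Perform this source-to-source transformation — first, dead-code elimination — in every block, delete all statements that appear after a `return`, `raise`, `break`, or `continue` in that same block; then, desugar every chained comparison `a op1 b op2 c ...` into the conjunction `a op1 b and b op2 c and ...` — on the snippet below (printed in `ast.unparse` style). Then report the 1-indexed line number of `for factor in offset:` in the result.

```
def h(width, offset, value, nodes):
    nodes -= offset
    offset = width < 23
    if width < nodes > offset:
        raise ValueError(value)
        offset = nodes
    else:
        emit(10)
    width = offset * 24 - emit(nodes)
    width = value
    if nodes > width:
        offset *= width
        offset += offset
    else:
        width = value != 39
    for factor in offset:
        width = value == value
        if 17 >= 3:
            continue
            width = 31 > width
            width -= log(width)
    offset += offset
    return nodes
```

15

Transformed code:
def h(width, offset, value, nodes):
    nodes -= offset
    offset = width < 23
    if width < nodes and nodes > offset:
        raise ValueError(value)
    else:
        emit(10)
    width = offset * 24 - emit(nodes)
    width = value
    if nodes > width:
        offset *= width
        offset += offset
    else:
        width = value != 39
    for factor in offset:
        width = value == value
        if 17 >= 3:
            continue
    offset += offset
    return nodes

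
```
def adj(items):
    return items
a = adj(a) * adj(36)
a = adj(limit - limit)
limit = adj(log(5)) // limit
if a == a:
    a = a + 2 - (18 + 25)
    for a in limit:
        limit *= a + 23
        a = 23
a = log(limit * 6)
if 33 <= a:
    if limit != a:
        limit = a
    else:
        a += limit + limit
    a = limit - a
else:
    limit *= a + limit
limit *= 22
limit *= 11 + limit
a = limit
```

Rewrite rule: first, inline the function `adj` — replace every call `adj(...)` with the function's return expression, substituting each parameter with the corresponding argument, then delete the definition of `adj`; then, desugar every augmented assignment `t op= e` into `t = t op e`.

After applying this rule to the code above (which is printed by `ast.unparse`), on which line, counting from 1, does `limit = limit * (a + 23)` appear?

7

Transformed code:
a = a * 36
a = limit - limit
limit = log(5) // limit
if a == a:
    a = a + 2 - (18 + 25)
    for a in limit:
        limit = limit * (a + 23)
        a = 23
a = log(limit * 6)
if 33 <= a:
    if limit != a:
        limit = a
    else:
        a = a + (limit + limit)
    a = limit - a
else:
    limit = limit * (a + limit)
limit = limit * 22
limit = limit * (11 + limit)
a = limit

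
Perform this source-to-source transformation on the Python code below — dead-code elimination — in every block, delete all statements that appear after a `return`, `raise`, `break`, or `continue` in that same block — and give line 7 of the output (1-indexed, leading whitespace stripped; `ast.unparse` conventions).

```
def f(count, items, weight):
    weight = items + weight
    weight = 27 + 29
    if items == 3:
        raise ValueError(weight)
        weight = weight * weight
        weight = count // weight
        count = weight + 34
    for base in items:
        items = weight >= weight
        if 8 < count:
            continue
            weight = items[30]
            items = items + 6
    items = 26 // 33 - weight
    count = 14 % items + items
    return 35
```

items = weight >= weight

Transformed code:
def f(count, items, weight):
    weight = items + weight
    weight = 27 + 29
    if items == 3:
        raise ValueError(weight)
    for base in items:
        items = weight >= weight
        if 8 < count:
            continue
    items = 26 // 33 - weight
    count = 14 % items + items
    return 35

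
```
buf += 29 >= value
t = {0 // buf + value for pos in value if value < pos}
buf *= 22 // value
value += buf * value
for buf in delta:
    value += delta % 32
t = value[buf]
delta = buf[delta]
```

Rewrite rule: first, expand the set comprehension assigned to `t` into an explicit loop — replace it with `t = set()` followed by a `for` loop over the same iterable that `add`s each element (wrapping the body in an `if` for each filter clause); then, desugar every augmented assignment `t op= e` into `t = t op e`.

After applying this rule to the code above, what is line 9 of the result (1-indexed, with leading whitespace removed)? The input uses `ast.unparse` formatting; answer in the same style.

Transformed code:
buf = buf + (29 >= value)
t = set()
for pos in value:
    if value < pos:
        t.add(0 // buf + value)
buf = buf * (22 // value)
value = value + buf * value
for buf in delta:
    value = value + delta % 32
t = value[buf]
delta = buf[delta]

value = value + delta % 32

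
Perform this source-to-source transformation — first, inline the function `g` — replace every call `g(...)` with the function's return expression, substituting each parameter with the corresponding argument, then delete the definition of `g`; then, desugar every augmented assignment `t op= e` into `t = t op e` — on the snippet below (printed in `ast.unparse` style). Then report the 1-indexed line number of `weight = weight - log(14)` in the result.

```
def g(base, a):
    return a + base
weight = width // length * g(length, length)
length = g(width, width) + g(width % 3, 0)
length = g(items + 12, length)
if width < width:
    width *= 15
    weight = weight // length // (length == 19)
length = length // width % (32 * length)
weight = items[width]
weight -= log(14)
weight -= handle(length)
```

9

Transformed code:
weight = width // length * (length + length)
length = width + width + (0 + width % 3)
length = length + (items + 12)
if width < width:
    width = width * 15
    weight = weight // length // (length == 19)
length = length // width % (32 * length)
weight = items[width]
weight = weight - log(14)
weight = weight - handle(length)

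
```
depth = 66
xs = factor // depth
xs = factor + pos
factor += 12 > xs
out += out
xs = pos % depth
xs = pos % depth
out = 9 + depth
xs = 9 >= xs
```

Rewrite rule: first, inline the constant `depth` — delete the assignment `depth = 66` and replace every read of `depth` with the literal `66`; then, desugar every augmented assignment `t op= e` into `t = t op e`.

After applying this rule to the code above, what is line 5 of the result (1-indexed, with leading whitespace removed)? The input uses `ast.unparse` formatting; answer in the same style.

Transformed code:
xs = factor // 66
xs = factor + pos
factor = factor + (12 > xs)
out = out + out
xs = pos % 66
xs = pos % 66
out = 9 + 66
xs = 9 >= xs

xs = pos % 66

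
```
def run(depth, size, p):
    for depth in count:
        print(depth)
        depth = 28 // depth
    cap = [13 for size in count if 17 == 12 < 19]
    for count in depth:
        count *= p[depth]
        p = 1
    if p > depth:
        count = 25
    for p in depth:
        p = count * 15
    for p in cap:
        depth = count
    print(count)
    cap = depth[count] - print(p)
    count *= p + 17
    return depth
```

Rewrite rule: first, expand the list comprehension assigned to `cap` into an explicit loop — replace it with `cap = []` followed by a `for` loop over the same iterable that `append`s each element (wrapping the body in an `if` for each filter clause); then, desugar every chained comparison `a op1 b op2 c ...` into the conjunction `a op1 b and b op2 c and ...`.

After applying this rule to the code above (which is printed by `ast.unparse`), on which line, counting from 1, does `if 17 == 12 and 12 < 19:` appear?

Transformed code:
def run(depth, size, p):
    for depth in count:
        print(depth)
        depth = 28 // depth
    cap = []
    for size in count:
        if 17 == 12 and 12 < 19:
            cap.append(13)
    for count in depth:
        count *= p[depth]
        p = 1
    if p > depth:
        count = 25
    for p in depth:
        p = count * 15
    for p in cap:
        depth = count
    print(count)
    cap = depth[count] - print(p)
    count *= p + 17
    return depth

7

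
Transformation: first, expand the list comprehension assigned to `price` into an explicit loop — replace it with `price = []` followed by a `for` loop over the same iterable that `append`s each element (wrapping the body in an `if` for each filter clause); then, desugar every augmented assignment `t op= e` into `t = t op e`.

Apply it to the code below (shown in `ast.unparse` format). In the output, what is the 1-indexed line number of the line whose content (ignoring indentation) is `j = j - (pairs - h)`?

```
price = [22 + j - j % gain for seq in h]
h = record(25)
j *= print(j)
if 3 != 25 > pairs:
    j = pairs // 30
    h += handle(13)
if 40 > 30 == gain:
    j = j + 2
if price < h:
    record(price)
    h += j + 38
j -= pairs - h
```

14

Transformed code:
price = []
for seq in h:
    price.append(22 + j - j % gain)
h = record(25)
j = j * print(j)
if 3 != 25 > pairs:
    j = pairs // 30
    h = h + handle(13)
if 40 > 30 == gain:
    j = j + 2
if price < h:
    record(price)
    h = h + (j + 38)
j = j - (pairs - h)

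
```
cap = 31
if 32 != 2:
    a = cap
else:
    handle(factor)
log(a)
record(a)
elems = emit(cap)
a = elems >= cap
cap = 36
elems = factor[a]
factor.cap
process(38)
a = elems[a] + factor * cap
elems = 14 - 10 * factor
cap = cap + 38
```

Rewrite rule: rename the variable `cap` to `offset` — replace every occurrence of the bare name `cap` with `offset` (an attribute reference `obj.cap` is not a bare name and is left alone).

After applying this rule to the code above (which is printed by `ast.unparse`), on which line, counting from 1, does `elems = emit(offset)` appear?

8

Transformed code:
offset = 31
if 32 != 2:
    a = offset
else:
    handle(factor)
log(a)
record(a)
elems = emit(offset)
a = elems >= offset
offset = 36
elems = factor[a]
factor.cap
process(38)
a = elems[a] + factor * offset
elems = 14 - 10 * factor
offset = offset + 38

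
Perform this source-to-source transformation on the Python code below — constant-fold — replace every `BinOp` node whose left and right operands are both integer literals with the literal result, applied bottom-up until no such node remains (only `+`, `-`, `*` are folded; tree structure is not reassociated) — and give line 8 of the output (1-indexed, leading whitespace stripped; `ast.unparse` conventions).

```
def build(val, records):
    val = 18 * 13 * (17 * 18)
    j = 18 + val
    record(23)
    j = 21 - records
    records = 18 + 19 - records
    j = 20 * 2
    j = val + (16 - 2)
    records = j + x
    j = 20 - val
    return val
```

j = val + 14

Transformed code:
def build(val, records):
    val = 71604
    j = 18 + val
    record(23)
    j = 21 - records
    records = 37 - records
    j = 40
    j = val + 14
    records = j + x
    j = 20 - val
    return val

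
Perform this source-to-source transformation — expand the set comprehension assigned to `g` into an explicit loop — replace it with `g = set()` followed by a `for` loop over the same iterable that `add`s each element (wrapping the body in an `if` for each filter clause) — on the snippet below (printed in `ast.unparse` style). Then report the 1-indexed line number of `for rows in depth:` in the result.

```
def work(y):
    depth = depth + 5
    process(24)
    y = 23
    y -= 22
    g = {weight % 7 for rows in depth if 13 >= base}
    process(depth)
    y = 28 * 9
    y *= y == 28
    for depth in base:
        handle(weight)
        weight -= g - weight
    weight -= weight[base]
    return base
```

Transformed code:
def work(y):
    depth = depth + 5
    process(24)
    y = 23
    y -= 22
    g = set()
    for rows in depth:
        if 13 >= base:
            g.add(weight % 7)
    process(depth)
    y = 28 * 9
    y *= y == 28
    for depth in base:
        handle(weight)
        weight -= g - weight
    weight -= weight[base]
    return base

7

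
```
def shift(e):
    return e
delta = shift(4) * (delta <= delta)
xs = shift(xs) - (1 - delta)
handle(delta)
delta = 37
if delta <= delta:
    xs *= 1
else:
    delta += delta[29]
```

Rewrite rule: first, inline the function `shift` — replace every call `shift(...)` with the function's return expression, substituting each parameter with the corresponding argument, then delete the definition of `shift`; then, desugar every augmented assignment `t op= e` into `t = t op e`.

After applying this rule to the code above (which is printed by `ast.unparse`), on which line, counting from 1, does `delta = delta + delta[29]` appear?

8

Transformed code:
delta = 4 * (delta <= delta)
xs = xs - (1 - delta)
handle(delta)
delta = 37
if delta <= delta:
    xs = xs * 1
else:
    delta = delta + delta[29]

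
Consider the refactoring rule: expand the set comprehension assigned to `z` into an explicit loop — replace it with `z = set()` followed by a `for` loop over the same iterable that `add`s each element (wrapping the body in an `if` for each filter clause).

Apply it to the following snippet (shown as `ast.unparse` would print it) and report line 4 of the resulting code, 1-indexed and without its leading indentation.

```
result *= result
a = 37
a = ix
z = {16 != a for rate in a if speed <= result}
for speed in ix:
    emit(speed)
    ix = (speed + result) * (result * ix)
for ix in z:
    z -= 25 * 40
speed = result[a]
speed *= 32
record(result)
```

Transformed code:
result *= result
a = 37
a = ix
z = set()
for rate in a:
    if speed <= result:
        z.add(16 != a)
for speed in ix:
    emit(speed)
    ix = (speed + result) * (result * ix)
for ix in z:
    z -= 25 * 40
speed = result[a]
speed *= 32
record(result)

z = set()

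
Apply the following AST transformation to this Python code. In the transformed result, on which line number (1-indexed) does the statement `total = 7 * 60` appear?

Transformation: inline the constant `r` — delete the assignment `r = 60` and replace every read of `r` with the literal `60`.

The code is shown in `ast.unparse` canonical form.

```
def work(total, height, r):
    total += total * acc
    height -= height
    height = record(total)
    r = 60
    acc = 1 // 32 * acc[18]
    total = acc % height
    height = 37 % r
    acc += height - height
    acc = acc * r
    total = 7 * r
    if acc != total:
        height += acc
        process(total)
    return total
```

Transformed code:
def work(total, height, r):
    total += total * acc
    height -= height
    height = record(total)
    acc = 1 // 32 * acc[18]
    total = acc % height
    height = 37 % 60
    acc += height - height
    acc = acc * 60
    total = 7 * 60
    if acc != total:
        height += acc
        process(total)
    return total

10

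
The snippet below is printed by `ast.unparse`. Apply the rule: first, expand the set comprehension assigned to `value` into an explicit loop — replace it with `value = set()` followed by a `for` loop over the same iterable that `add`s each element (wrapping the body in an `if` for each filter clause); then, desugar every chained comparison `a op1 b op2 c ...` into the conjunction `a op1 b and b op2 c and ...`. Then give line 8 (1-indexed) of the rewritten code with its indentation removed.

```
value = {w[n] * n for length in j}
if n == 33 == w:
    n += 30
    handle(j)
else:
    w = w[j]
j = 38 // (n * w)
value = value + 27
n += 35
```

w = w[j]

Transformed code:
value = set()
for length in j:
    value.add(w[n] * n)
if n == 33 and 33 == w:
    n += 30
    handle(j)
else:
    w = w[j]
j = 38 // (n * w)
value = value + 27
n += 35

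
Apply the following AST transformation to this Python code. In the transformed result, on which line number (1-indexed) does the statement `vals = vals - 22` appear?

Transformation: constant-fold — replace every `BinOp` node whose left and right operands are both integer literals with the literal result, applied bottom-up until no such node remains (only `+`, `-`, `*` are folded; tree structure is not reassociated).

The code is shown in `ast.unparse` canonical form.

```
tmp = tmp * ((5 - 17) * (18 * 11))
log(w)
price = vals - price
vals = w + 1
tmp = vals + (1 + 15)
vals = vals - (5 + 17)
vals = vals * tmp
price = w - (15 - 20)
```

Transformed code:
tmp = tmp * -2376
log(w)
price = vals - price
vals = w + 1
tmp = vals + 16
vals = vals - 22
vals = vals * tmp
price = w - -5

6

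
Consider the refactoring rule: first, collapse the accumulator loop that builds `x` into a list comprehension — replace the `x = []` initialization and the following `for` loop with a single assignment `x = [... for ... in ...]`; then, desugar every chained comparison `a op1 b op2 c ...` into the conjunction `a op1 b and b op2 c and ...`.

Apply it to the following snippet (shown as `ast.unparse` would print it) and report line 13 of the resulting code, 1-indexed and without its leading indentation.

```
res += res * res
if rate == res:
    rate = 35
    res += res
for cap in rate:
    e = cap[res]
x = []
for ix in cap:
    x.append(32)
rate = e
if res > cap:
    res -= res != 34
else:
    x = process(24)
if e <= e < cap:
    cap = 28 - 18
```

if e <= e and e < cap:

Transformed code:
res += res * res
if rate == res:
    rate = 35
    res += res
for cap in rate:
    e = cap[res]
x = [32 for ix in cap]
rate = e
if res > cap:
    res -= res != 34
else:
    x = process(24)
if e <= e and e < cap:
    cap = 28 - 18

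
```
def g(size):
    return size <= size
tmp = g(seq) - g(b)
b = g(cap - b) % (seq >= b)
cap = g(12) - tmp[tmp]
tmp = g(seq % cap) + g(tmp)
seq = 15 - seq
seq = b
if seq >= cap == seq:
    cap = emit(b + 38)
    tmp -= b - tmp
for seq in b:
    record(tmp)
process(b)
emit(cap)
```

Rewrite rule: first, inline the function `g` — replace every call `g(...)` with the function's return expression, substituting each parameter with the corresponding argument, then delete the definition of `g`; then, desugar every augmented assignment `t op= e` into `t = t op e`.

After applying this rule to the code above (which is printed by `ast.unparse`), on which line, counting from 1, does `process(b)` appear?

Transformed code:
tmp = (seq <= seq) - (b <= b)
b = (cap - b <= cap - b) % (seq >= b)
cap = (12 <= 12) - tmp[tmp]
tmp = (seq % cap <= seq % cap) + (tmp <= tmp)
seq = 15 - seq
seq = b
if seq >= cap == seq:
    cap = emit(b + 38)
    tmp = tmp - (b - tmp)
for seq in b:
    record(tmp)
process(b)
emit(cap)

12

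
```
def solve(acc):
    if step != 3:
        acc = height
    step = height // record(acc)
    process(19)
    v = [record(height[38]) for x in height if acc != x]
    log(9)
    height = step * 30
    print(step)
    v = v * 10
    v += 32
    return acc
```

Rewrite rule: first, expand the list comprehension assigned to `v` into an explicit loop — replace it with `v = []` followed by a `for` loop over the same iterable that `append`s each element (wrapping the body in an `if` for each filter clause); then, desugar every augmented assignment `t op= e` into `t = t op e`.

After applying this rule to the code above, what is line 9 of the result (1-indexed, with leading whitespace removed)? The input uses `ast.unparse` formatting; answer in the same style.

v.append(record(height[38]))

Transformed code:
def solve(acc):
    if step != 3:
        acc = height
    step = height // record(acc)
    process(19)
    v = []
    for x in height:
        if acc != x:
            v.append(record(height[38]))
    log(9)
    height = step * 30
    print(step)
    v = v * 10
    v = v + 32
    return acc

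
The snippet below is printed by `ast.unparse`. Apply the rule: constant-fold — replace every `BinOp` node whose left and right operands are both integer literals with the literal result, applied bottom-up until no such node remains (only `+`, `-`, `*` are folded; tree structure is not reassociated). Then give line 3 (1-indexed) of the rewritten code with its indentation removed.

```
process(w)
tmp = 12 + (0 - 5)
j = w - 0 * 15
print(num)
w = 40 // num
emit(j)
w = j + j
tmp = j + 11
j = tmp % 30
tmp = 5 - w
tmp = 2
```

j = w - 0

Transformed code:
process(w)
tmp = 7
j = w - 0
print(num)
w = 40 // num
emit(j)
w = j + j
tmp = j + 11
j = tmp % 30
tmp = 5 - w
tmp = 2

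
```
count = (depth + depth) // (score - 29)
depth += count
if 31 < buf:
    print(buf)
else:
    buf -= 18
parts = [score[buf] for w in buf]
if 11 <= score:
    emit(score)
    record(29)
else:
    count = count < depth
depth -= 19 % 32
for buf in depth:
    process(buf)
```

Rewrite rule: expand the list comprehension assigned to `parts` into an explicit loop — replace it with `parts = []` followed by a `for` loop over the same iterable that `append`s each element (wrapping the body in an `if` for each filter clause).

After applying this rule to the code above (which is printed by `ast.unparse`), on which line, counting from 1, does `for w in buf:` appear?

Transformed code:
count = (depth + depth) // (score - 29)
depth += count
if 31 < buf:
    print(buf)
else:
    buf -= 18
parts = []
for w in buf:
    parts.append(score[buf])
if 11 <= score:
    emit(score)
    record(29)
else:
    count = count < depth
depth -= 19 % 32
for buf in depth:
    process(buf)

8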